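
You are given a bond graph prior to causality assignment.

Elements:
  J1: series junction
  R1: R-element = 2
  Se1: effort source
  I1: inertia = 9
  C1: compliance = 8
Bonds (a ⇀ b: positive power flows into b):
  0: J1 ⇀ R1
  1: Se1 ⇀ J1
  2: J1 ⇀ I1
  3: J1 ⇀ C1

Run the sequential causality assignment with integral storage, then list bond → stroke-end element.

bond 0 stroke→J1
bond 1 stroke→J1
bond 2 stroke→I1
bond 3 stroke→J1

b1 →J1  (Se1 (Se) sets effort on bond)
b2 →I1  (prefer integral on I1)
b0 →J1  (J1 flow already set via bond 2)
b3 →J1  (common-f at J1 fixed by 2)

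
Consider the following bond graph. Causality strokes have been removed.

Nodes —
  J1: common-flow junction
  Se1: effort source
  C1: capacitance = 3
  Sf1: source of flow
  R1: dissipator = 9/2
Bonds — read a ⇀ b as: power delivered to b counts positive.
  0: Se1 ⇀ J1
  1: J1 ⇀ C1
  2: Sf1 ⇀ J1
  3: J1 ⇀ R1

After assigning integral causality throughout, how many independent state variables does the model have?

1  (C1 all integral)

#0 stroke at J1  (Se1 fixes effort; stroke away)
#2 stroke at Sf1  (source Sf1 imposes f)
#1 stroke at J1  (common-f at J1 fixed by 2)
#3 stroke at J1  (J1 flow already set via bond 2)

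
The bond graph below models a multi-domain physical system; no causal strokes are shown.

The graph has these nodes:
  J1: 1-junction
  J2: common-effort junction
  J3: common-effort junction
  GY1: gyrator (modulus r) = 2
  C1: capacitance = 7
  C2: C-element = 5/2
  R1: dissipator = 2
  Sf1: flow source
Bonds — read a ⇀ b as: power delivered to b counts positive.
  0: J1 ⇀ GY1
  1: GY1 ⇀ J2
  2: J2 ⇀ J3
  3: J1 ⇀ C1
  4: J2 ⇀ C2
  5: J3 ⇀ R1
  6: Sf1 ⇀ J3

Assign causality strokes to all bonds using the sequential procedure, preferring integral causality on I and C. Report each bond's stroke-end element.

β0 stroke→GY1
β1 stroke→GY1
β2 stroke→J3
β3 stroke→J1
β4 stroke→J2
β5 stroke→R1
β6 stroke→Sf1

bond 6 |Sf1  (Sf1 fixes flow; stroke at Sf1)
bond 3 |J1  (C1 outputs effort q/C1)
bond 0 |GY1  (J1: last free bond brings flow in)
bond 1 |GY1  (GY GY1: same side as bond 0)
bond 4 |J2  (prefer integral on C2)
bond 2 |J3  (J2 effort already set via bond 4)
bond 5 |R1  (J3: bond 2 brought effort, rest push out)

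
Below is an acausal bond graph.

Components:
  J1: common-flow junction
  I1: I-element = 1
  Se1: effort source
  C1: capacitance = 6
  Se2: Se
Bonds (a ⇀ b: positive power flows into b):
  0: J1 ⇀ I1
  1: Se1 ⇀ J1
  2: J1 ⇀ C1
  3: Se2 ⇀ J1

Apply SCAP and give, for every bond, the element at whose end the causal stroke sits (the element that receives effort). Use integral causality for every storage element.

#1 stroke at J1  (Se1 (Se) sets effort on bond)
#3 stroke at J1  (Se2 (Se) sets effort on bond)
#0 stroke at I1  (prefer integral on I1)
#2 stroke at J1  (common-f at J1 fixed by 0)

β0 stroke at I1
β1 stroke at J1
β2 stroke at J1
β3 stroke at J1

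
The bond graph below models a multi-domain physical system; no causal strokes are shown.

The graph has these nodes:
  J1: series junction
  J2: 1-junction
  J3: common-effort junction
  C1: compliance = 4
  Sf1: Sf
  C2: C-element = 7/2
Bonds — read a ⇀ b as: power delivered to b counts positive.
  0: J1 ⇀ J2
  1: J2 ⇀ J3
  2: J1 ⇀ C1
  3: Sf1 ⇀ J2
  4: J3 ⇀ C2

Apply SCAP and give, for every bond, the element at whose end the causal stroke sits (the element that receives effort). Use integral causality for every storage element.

β0 |J2
β1 |J2
β2 |J1
β3 |Sf1
β4 |J3

#3 |Sf1  (Sf1 (Sf) sets flow on bond)
#0 |J2  (common-f at J2 fixed by 3)
#1 |J2  (1-jn J2 has f-setter on 3)
#4 |J3  (only one effort-in slot at J3)
#2 |J1  (J1 flow already set via bond 0)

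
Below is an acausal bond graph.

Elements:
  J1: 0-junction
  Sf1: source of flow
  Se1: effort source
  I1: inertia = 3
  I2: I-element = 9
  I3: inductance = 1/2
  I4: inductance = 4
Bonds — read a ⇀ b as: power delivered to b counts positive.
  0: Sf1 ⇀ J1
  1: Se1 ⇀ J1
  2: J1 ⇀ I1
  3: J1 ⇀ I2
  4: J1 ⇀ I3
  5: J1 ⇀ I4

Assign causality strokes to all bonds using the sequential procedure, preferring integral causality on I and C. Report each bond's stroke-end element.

b0 stroke at Sf1
b1 stroke at J1
b2 stroke at I1
b3 stroke at I2
b4 stroke at I3
b5 stroke at I4

bond 0 |Sf1  (source Sf1 imposes f)
bond 1 |J1  (Se1 (Se) sets effort on bond)
bond 2 |I1  (J1: bond 1 brought effort, rest push out)
bond 3 |I2  (J1: bond 1 brought effort, rest push out)
bond 4 |I3  (J1: bond 1 brought effort, rest push out)
bond 5 |I4  (J1: bond 1 brought effort, rest push out)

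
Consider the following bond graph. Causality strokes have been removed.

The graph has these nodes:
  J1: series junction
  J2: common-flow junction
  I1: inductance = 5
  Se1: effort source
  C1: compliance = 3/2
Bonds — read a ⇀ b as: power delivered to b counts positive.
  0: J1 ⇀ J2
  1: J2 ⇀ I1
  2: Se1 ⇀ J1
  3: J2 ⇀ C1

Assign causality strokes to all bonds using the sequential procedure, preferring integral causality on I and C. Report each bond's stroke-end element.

bond 2 |J1  (source Se1 imposes e)
bond 0 |J2  (closing 1-jn rule on J1)
bond 1 |I1  (I1: I, integral causality)
bond 3 |J2  (1-jn J2 has f-setter on 1)

b0 →J2
b1 →I1
b2 →J1
b3 →J2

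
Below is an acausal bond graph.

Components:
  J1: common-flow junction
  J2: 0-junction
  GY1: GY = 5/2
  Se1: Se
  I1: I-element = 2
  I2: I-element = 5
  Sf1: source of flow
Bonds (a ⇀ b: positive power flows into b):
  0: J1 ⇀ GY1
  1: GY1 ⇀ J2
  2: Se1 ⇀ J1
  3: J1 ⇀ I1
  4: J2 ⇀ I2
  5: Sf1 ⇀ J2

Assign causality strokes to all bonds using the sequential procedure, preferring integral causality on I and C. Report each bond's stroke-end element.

bond 0 stroke→J1
bond 1 stroke→J2
bond 2 stroke→J1
bond 3 stroke→I1
bond 4 stroke→I2
bond 5 stroke→Sf1

β2 →J1  (source Se1 imposes e)
β5 →Sf1  (Sf1 fixes flow; stroke at Sf1)
β3 →I1  (I1: I, integral causality)
β0 →J1  (J1 flow already set via bond 3)
β1 →J2  (GY1 both-in/both-out from 0)
β4 →I2  (common-e at J2 fixed by 1)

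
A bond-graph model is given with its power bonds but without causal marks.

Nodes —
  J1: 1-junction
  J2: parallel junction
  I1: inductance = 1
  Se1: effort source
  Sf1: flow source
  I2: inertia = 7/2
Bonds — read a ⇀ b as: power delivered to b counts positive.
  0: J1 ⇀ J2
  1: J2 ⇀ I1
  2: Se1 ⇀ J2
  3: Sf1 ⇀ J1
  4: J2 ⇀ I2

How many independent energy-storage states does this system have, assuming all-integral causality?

2  (I1, I2 all integral)

#2 |J2  (Se1 fixes effort; stroke away)
#3 |Sf1  (Sf1 (Sf) sets flow on bond)
#0 |J1  (J1 flow already set via bond 3)
#1 |I1  (0-jn J2 has e-setter on 2)
#4 |I2  (0-jn J2 has e-setter on 2)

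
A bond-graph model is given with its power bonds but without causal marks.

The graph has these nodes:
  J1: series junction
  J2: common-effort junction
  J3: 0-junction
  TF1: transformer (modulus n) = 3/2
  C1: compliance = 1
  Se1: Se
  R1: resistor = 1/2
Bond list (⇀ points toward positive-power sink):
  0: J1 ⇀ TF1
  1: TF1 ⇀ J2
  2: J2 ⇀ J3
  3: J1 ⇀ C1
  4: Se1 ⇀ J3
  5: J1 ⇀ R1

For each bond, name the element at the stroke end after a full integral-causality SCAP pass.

β4 →J3  (Se1: effort source, stroke at far end)
β2 →J2  (J3 effort already set via bond 4)
β1 →TF1  (J2 effort already set via bond 2)
β0 →J1  (TF1 one-in-one-out from 1)
β3 →J1  (C1 integral (e out))
β5 →R1  (J1 needs exactly one f-in)

b0 stroke at J1
b1 stroke at TF1
b2 stroke at J2
b3 stroke at J1
b4 stroke at J3
b5 stroke at R1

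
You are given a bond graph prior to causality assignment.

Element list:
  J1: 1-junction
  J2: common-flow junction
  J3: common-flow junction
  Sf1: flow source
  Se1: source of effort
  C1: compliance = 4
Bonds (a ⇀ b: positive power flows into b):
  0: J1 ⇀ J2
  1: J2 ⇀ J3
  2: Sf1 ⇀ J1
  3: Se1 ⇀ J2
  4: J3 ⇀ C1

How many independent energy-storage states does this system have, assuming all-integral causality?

1  (C1 all integral)

β2 stroke→Sf1  (Sf1 (Sf) sets flow on bond)
β3 stroke→J2  (Se1 fixes effort; stroke away)
β0 stroke→J1  (J1 flow already set via bond 2)
β1 stroke→J2  (1-jn J2 has f-setter on 0)
β4 stroke→J3  (1-jn J3 has f-setter on 1)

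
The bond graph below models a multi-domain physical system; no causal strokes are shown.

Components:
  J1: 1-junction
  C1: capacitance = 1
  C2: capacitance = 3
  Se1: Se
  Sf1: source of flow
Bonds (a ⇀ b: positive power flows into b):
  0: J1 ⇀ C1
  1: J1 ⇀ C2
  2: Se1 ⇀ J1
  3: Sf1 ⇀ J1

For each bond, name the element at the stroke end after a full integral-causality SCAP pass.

#0 stroke at J1
#1 stroke at J1
#2 stroke at J1
#3 stroke at Sf1

β2 stroke→J1  (Se1: effort source, stroke at far end)
β3 stroke→Sf1  (source Sf1 imposes f)
β0 stroke→J1  (J1 flow already set via bond 3)
β1 stroke→J1  (J1 flow already set via bond 3)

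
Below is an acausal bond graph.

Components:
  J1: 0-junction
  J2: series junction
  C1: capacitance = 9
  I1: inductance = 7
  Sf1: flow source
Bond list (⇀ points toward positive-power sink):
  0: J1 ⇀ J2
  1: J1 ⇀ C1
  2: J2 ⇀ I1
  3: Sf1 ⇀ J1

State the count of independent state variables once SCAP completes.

2  (C1, I1 all integral)

bond 3 stroke→Sf1  (Sf1 fixes flow; stroke at Sf1)
bond 1 stroke→J1  (C1 outputs effort q/C1)
bond 0 stroke→J2  (J1 effort already set via bond 1)
bond 2 stroke→I1  (J2: last free bond brings flow in)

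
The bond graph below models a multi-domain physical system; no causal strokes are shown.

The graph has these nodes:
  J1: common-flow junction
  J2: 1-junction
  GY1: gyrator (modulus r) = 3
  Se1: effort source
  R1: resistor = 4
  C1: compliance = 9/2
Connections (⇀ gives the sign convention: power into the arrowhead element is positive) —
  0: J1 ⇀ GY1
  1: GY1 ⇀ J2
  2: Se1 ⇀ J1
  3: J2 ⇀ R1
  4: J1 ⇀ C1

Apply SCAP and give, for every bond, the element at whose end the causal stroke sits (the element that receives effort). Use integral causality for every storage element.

β0 stroke at GY1
β1 stroke at GY1
β2 stroke at J1
β3 stroke at J2
β4 stroke at J1

#2 |J1  (Se1: effort source, stroke at far end)
#4 |J1  (C1: C, integral causality)
#0 |GY1  (only one flow-in slot at J1)
#1 |GY1  (GY1 both-in/both-out from 0)
#3 |J2  (J2 flow already set via bond 1)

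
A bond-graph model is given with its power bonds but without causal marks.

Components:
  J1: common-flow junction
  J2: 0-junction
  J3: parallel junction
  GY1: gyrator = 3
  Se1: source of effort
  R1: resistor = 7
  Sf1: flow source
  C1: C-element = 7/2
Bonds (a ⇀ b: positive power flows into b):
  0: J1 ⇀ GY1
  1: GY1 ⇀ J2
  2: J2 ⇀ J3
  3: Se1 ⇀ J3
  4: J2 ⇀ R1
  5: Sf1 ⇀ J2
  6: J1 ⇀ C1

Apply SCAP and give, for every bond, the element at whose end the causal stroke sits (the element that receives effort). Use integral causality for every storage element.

b3 →J3  (Se1 fixes effort; stroke away)
b5 →Sf1  (Sf1 fixes flow; stroke at Sf1)
b2 →J2  (common-e at J3 fixed by 3)
b1 →GY1  (common-e at J2 fixed by 2)
b4 →R1  (0-jn J2 has e-setter on 2)
b0 →GY1  (through GY1, causality inverts; strokes same side of GY1)
b6 →J1  (common-f at J1 fixed by 0)

bond 0 stroke at GY1
bond 1 stroke at GY1
bond 2 stroke at J2
bond 3 stroke at J3
bond 4 stroke at R1
bond 5 stroke at Sf1
bond 6 stroke at J1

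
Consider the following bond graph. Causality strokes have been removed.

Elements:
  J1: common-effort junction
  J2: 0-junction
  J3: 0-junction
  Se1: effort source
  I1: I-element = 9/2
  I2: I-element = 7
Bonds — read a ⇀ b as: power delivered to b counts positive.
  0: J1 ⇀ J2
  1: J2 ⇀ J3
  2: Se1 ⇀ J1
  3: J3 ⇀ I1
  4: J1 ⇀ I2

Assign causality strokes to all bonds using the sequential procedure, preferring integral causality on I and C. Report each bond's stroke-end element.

b0 →J2
b1 →J3
b2 →J1
b3 →I1
b4 →I2

bond 2 |J1  (Se1 fixes effort; stroke away)
bond 0 |J2  (J1: bond 2 brought effort, rest push out)
bond 4 |I2  (J1: bond 2 brought effort, rest push out)
bond 1 |J3  (J2 effort already set via bond 0)
bond 3 |I1  (J3: bond 1 brought effort, rest push out)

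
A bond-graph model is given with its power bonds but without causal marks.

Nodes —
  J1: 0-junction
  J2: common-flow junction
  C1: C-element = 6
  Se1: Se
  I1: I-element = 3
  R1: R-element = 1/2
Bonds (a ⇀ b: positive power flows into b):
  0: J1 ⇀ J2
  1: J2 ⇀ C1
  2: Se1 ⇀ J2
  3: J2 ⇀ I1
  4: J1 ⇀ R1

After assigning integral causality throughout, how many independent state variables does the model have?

#2 |J2  (source Se1 imposes e)
#1 |J2  (prefer integral on C1)
#3 |I1  (I1 outputs flow p/I1)
#0 |J2  (J2 flow already set via bond 3)
#4 |J1  (J1: last free bond brings effort in)

2  (C1, I1 all integral)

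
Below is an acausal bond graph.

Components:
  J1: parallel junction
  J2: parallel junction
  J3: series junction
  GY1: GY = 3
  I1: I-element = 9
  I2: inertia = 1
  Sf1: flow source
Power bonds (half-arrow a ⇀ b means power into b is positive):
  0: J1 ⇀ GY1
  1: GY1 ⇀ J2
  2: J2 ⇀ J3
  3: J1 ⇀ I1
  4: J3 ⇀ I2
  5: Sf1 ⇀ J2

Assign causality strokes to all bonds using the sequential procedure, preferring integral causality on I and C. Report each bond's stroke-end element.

β0 |J1
β1 |J2
β2 |J3
β3 |I1
β4 |I2
β5 |Sf1

β5 →Sf1  (Sf1 fixes flow; stroke at Sf1)
β3 →I1  (I1 outputs flow p/I1)
β0 →J1  (J1 needs exactly one e-in)
β1 →J2  (GY GY1: same side as bond 0)
β2 →J3  (J2: bond 1 brought effort, rest push out)
β4 →I2  (only one flow-in slot at J3)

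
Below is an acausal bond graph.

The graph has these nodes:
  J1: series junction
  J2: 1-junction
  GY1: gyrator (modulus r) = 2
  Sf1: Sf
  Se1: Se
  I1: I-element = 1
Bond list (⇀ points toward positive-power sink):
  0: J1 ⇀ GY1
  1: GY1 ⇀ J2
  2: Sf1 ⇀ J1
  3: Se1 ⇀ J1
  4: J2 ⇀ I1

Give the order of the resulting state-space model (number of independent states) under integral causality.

#2 →Sf1  (Sf1: flow source, stroke at near end)
#3 →J1  (Se1 (Se) sets effort on bond)
#0 →J1  (1-jn J1 has f-setter on 2)
#1 →J2  (GY1: gyrator matches bond 0)
#4 →I1  (J2 needs exactly one f-in)

1  (I1 all integral)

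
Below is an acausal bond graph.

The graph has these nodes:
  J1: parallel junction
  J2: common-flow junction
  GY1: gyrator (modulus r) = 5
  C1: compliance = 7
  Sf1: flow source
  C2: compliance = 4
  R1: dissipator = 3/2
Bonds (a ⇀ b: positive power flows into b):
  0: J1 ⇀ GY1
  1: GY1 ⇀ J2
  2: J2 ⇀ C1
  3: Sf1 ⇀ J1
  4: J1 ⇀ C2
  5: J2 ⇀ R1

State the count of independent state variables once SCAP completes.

#3 →Sf1  (Sf1: flow source, stroke at near end)
#2 →J2  (C1 outputs effort q/C1)
#4 →J1  (C2: C, integral causality)
#0 →GY1  (J1 effort already set via bond 4)
#1 →GY1  (GY1 both-in/both-out from 0)
#5 →J2  (1-jn J2 has f-setter on 1)

2  (C1, C2 all integral)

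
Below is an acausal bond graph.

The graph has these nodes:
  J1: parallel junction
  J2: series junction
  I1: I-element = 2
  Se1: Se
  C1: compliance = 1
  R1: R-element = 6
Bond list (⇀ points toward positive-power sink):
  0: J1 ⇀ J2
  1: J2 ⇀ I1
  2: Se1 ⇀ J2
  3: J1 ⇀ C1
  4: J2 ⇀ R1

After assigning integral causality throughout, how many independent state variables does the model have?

#2 stroke→J2  (Se1 fixes effort; stroke away)
#1 stroke→I1  (I1 outputs flow p/I1)
#0 stroke→J2  (J2: bond 1 brought flow, rest push out)
#4 stroke→J2  (J2: bond 1 brought flow, rest push out)
#3 stroke→J1  (J1 needs exactly one e-in)

2  (C1, I1 all integral)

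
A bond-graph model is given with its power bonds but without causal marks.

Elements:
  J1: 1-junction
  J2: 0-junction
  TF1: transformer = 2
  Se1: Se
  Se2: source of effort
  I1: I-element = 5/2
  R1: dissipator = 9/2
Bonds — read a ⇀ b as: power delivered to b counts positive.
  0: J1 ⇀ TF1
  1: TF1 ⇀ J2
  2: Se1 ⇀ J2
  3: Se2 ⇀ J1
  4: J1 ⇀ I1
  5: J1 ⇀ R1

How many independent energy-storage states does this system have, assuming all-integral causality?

1  (I1 all integral)

bond 2 stroke→J2  (Se1: effort source, stroke at far end)
bond 3 stroke→J1  (Se2: effort source, stroke at far end)
bond 1 stroke→TF1  (J2 effort already set via bond 2)
bond 0 stroke→J1  (through TF1, causality passes straight; one stroke at TF1)
bond 4 stroke→I1  (I1 outputs flow p/I1)
bond 5 stroke→J1  (common-f at J1 fixed by 4)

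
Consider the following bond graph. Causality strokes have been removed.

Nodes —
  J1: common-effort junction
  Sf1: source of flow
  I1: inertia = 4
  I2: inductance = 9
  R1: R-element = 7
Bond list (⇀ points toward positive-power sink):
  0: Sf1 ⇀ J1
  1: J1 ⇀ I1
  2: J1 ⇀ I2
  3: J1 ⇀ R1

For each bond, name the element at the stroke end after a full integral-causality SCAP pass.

bond 0 |Sf1
bond 1 |I1
bond 2 |I2
bond 3 |J1

b0 |Sf1  (Sf1: flow source, stroke at near end)
b1 |I1  (prefer integral on I1)
b2 |I2  (I2 outputs flow p/I2)
b3 |J1  (closing 0-jn rule on J1)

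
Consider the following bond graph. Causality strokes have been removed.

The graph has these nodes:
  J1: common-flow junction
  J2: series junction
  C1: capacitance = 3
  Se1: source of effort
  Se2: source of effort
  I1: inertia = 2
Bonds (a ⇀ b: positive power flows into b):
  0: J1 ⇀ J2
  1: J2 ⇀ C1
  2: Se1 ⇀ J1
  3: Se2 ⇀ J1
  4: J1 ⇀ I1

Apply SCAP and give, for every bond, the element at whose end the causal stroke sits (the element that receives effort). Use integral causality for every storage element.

bond 0 stroke→J1
bond 1 stroke→J2
bond 2 stroke→J1
bond 3 stroke→J1
bond 4 stroke→I1

β2 |J1  (Se1 fixes effort; stroke away)
β3 |J1  (Se2 (Se) sets effort on bond)
β1 |J2  (C1: C, integral causality)
β0 |J1  (closing 1-jn rule on J2)
β4 |I1  (only one flow-in slot at J1)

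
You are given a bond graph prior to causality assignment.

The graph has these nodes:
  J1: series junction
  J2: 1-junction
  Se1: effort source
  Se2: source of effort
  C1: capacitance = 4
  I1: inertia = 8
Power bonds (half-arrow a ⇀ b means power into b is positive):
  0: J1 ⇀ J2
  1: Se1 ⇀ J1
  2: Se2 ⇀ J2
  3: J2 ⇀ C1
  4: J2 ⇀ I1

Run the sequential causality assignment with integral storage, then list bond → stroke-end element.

β0 stroke→J2
β1 stroke→J1
β2 stroke→J2
β3 stroke→J2
β4 stroke→I1

#1 stroke→J1  (Se1: effort source, stroke at far end)
#2 stroke→J2  (Se2 (Se) sets effort on bond)
#0 stroke→J2  (closing 1-jn rule on J1)
#3 stroke→J2  (C1 integral (e out))
#4 stroke→I1  (J2: last free bond brings flow in)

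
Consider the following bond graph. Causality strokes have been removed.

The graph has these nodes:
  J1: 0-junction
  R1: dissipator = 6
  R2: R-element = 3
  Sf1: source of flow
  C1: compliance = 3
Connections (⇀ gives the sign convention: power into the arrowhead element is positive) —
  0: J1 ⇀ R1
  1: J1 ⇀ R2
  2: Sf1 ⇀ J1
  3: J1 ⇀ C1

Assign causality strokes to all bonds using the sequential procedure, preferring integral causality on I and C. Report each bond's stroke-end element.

b2 |Sf1  (Sf1: flow source, stroke at near end)
b3 |J1  (C1: C, integral causality)
b0 |R1  (common-e at J1 fixed by 3)
b1 |R2  (common-e at J1 fixed by 3)

β0 stroke→R1
β1 stroke→R2
β2 stroke→Sf1
β3 stroke→J1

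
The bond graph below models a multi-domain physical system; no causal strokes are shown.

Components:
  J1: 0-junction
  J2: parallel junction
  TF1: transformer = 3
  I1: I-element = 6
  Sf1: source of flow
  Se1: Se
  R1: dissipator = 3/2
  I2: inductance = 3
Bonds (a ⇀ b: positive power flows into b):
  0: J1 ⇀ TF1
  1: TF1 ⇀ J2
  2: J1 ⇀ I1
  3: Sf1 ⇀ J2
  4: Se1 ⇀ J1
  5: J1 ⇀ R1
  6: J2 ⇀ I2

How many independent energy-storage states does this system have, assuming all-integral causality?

2  (I1, I2 all integral)

#3 stroke at Sf1  (source Sf1 imposes f)
#4 stroke at J1  (Se1: effort source, stroke at far end)
#0 stroke at TF1  (0-jn J1 has e-setter on 4)
#2 stroke at I1  (0-jn J1 has e-setter on 4)
#5 stroke at R1  (common-e at J1 fixed by 4)
#1 stroke at J2  (TF1 one-in-one-out from 0)
#6 stroke at I2  (0-jn J2 has e-setter on 1)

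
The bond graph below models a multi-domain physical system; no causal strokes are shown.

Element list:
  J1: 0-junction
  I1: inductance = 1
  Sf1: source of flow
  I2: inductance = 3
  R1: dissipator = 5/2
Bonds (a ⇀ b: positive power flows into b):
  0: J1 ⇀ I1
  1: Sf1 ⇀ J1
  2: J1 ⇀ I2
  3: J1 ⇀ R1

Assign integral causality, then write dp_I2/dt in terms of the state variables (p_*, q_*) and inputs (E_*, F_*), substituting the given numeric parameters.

#1 stroke→Sf1  (Sf1 fixes flow; stroke at Sf1)
#0 stroke→I1  (I1: I, integral causality)
#2 stroke→I2  (I2 integral (f out))
#3 stroke→J1  (J1 needs exactly one e-in)

dp_I2/dt = 5*F_Sf1/2 - 5*p_I1/2 - 5*p_I2/6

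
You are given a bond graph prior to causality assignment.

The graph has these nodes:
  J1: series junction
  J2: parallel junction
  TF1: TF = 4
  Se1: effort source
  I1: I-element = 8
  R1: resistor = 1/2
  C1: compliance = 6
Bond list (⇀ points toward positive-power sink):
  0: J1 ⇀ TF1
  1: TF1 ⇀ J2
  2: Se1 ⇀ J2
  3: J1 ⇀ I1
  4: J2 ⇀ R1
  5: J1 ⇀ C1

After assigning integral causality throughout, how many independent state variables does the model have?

bond 2 stroke at J2  (source Se1 imposes e)
bond 1 stroke at TF1  (0-jn J2 has e-setter on 2)
bond 4 stroke at R1  (J2 effort already set via bond 2)
bond 0 stroke at J1  (TF1 one-in-one-out from 1)
bond 3 stroke at I1  (I1 integral (f out))
bond 5 stroke at J1  (common-f at J1 fixed by 3)

2  (C1, I1 all integral)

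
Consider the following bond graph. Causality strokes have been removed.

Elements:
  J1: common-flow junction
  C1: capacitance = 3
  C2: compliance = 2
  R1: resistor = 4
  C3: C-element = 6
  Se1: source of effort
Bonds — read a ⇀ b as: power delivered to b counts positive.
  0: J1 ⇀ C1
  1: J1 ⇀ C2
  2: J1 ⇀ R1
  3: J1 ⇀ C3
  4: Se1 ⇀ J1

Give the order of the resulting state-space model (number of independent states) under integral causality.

b4 →J1  (Se1 fixes effort; stroke away)
b0 →J1  (C1 integral (e out))
b1 →J1  (C2: C, integral causality)
b3 →J1  (C3: C, integral causality)
b2 →R1  (J1 needs exactly one f-in)

3  (C1, C2, C3 all integral)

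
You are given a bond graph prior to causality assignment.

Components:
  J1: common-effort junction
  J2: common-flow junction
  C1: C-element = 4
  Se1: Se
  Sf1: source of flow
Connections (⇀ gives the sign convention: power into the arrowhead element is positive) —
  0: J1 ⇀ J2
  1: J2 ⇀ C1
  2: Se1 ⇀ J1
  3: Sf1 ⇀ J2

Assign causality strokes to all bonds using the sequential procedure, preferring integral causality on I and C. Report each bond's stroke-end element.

b0 |J2
b1 |J2
b2 |J1
b3 |Sf1

bond 2 |J1  (Se1 fixes effort; stroke away)
bond 3 |Sf1  (source Sf1 imposes f)
bond 0 |J2  (0-jn J1 has e-setter on 2)
bond 1 |J2  (J2 flow already set via bond 3)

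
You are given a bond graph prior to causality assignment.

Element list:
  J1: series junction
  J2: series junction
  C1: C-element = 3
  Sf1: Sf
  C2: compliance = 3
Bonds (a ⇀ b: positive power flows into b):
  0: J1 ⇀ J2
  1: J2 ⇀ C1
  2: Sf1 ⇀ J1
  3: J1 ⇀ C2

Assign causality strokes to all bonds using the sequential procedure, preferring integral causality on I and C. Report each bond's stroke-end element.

β2 stroke at Sf1  (Sf1 (Sf) sets flow on bond)
β0 stroke at J1  (1-jn J1 has f-setter on 2)
β3 stroke at J1  (common-f at J1 fixed by 2)
β1 stroke at J2  (J2 flow already set via bond 0)

#0 stroke at J1
#1 stroke at J2
#2 stroke at Sf1
#3 stroke at J1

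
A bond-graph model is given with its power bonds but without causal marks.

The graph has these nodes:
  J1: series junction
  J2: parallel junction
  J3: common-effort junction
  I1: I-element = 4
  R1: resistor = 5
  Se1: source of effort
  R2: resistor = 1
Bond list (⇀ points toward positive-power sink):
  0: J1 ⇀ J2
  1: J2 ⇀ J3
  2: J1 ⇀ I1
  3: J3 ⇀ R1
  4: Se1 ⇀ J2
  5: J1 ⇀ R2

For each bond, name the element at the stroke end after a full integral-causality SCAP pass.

b4 →J2  (Se1 (Se) sets effort on bond)
b0 →J1  (0-jn J2 has e-setter on 4)
b1 →J3  (common-e at J2 fixed by 4)
b3 →R1  (J3 effort already set via bond 1)
b2 →I1  (I1: I, integral causality)
b5 →J1  (J1: bond 2 brought flow, rest push out)

b0 stroke at J1
b1 stroke at J3
b2 stroke at I1
b3 stroke at R1
b4 stroke at J2
b5 stroke at J1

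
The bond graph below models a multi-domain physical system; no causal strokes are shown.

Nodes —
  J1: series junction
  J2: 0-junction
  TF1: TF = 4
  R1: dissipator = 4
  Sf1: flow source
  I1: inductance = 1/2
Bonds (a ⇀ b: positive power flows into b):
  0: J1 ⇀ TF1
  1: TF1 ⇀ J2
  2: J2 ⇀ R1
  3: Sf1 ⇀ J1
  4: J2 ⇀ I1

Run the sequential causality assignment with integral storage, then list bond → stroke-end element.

bond 3 stroke→Sf1  (source Sf1 imposes f)
bond 0 stroke→J1  (1-jn J1 has f-setter on 3)
bond 1 stroke→TF1  (TF1: transformer flips bond 0)
bond 4 stroke→I1  (prefer integral on I1)
bond 2 stroke→J2  (closing 0-jn rule on J2)

β0 stroke→J1
β1 stroke→TF1
β2 stroke→J2
β3 stroke→Sf1
β4 stroke→I1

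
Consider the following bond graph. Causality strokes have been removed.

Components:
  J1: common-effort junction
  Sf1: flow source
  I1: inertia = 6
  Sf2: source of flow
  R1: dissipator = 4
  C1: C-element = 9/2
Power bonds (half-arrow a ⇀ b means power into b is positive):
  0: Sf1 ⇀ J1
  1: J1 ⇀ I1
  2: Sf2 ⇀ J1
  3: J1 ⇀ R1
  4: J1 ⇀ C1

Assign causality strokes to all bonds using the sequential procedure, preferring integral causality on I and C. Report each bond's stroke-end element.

β0 stroke at Sf1  (source Sf1 imposes f)
β2 stroke at Sf2  (source Sf2 imposes f)
β1 stroke at I1  (I1 outputs flow p/I1)
β4 stroke at J1  (prefer integral on C1)
β3 stroke at R1  (J1: bond 4 brought effort, rest push out)

bond 0 |Sf1
bond 1 |I1
bond 2 |Sf2
bond 3 |R1
bond 4 |J1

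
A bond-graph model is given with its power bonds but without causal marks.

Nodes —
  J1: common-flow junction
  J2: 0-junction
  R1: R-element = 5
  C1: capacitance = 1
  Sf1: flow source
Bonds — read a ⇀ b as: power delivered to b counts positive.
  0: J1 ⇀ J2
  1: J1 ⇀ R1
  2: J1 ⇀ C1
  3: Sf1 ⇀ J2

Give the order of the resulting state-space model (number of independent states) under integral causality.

1  (C1 all integral)

b3 stroke→Sf1  (Sf1 (Sf) sets flow on bond)
b0 stroke→J2  (closing 0-jn rule on J2)
b1 stroke→J1  (J1 flow already set via bond 0)
b2 stroke→J1  (common-f at J1 fixed by 0)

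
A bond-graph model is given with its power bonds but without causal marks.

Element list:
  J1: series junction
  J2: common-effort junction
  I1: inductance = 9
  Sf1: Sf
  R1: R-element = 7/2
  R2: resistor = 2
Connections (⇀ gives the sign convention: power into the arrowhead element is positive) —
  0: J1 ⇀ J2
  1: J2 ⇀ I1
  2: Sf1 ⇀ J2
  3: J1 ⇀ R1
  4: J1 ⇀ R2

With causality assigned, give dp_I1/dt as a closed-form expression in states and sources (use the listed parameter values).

dp_I1/dt = 11*F_Sf1/2 - 11*p_I1/18

bond 2 stroke→Sf1  (source Sf1 imposes f)
bond 1 stroke→I1  (I1 outputs flow p/I1)
bond 0 stroke→J2  (closing 0-jn rule on J2)
bond 3 stroke→J1  (1-jn J1 has f-setter on 0)
bond 4 stroke→J1  (J1: bond 0 brought flow, rest push out)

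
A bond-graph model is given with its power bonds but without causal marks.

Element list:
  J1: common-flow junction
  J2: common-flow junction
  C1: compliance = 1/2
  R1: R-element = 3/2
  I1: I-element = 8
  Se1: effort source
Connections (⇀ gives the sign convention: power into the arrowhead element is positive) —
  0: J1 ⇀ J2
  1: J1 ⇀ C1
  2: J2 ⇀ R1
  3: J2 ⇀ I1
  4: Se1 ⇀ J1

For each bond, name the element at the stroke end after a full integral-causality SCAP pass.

β4 stroke at J1  (source Se1 imposes e)
β1 stroke at J1  (C1 outputs effort q/C1)
β0 stroke at J2  (closing 1-jn rule on J1)
β3 stroke at I1  (I1: I, integral causality)
β2 stroke at J2  (J2: bond 3 brought flow, rest push out)

b0 stroke→J2
b1 stroke→J1
b2 stroke→J2
b3 stroke→I1
b4 stroke→J1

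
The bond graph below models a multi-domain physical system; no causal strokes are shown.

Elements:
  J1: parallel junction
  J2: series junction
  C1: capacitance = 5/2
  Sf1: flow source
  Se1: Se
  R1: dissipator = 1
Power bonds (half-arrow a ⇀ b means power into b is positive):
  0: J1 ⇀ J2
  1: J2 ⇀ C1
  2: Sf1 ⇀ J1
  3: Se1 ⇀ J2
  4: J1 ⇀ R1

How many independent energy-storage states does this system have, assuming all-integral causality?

1  (C1 all integral)

β2 →Sf1  (source Sf1 imposes f)
β3 →J2  (Se1: effort source, stroke at far end)
β1 →J2  (C1: C, integral causality)
β0 →J1  (J2: last free bond brings flow in)
β4 →R1  (0-jn J1 has e-setter on 0)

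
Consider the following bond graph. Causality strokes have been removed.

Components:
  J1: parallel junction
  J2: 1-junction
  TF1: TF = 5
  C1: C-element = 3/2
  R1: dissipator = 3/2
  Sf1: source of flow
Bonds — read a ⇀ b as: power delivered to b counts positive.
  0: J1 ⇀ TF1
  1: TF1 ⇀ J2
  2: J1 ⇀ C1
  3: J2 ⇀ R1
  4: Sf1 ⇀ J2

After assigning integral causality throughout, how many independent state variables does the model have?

β4 stroke→Sf1  (Sf1: flow source, stroke at near end)
β1 stroke→J2  (J2 flow already set via bond 4)
β3 stroke→J2  (J2 flow already set via bond 4)
β0 stroke→TF1  (TF1: transformer flips bond 1)
β2 stroke→J1  (closing 0-jn rule on J1)

1  (C1 all integral)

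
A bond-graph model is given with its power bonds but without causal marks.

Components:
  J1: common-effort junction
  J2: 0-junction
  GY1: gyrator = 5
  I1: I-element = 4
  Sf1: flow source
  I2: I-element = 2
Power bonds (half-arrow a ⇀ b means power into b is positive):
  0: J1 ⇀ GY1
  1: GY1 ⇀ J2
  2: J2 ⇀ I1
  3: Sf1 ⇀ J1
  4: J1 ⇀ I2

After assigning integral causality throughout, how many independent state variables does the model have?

b3 |Sf1  (Sf1 fixes flow; stroke at Sf1)
b2 |I1  (I1 outputs flow p/I1)
b1 |J2  (J2 needs exactly one e-in)
b0 |J1  (GY GY1: same side as bond 1)
b4 |I2  (J1 effort already set via bond 0)

2  (I1, I2 all integral)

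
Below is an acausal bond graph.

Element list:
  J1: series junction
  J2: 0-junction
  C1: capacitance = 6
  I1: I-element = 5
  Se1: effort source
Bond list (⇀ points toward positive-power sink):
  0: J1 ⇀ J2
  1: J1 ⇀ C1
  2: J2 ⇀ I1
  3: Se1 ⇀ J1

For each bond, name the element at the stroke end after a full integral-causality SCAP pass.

#3 stroke at J1  (Se1: effort source, stroke at far end)
#1 stroke at J1  (C1 integral (e out))
#0 stroke at J2  (J1: last free bond brings flow in)
#2 stroke at I1  (J2: bond 0 brought effort, rest push out)

b0 stroke at J2
b1 stroke at J1
b2 stroke at I1
b3 stroke at J1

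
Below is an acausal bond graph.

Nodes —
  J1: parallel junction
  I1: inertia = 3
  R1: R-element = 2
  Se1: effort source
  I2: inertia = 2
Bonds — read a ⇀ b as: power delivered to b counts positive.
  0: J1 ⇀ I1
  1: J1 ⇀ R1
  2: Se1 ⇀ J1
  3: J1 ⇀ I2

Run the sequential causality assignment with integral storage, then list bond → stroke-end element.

bond 0 |I1
bond 1 |R1
bond 2 |J1
bond 3 |I2

β2 |J1  (Se1 fixes effort; stroke away)
β0 |I1  (J1: bond 2 brought effort, rest push out)
β1 |R1  (common-e at J1 fixed by 2)
β3 |I2  (J1: bond 2 brought effort, rest push out)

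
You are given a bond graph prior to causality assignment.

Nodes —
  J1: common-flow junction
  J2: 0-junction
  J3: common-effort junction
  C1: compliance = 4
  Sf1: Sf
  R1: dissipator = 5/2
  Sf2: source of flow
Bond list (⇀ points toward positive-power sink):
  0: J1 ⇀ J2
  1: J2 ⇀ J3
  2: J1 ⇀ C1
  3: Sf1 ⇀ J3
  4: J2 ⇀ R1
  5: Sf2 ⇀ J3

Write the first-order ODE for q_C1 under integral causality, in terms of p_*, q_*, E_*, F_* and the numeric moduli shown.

b3 |Sf1  (Sf1: flow source, stroke at near end)
b5 |Sf2  (source Sf2 imposes f)
b1 |J3  (J3 needs exactly one e-in)
b2 |J1  (C1 integral (e out))
b0 |J2  (only one flow-in slot at J1)
b4 |R1  (J2 effort already set via bond 0)

dq_C1/dt = -F_Sf1 - F_Sf2 - q_C1/10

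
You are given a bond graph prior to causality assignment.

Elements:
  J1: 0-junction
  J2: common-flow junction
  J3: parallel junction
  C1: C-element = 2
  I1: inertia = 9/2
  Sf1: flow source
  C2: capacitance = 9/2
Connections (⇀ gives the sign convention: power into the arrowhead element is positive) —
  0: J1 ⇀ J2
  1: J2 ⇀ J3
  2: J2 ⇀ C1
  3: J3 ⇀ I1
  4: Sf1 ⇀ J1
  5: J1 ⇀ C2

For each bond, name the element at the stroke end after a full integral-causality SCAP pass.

β4 stroke at Sf1  (source Sf1 imposes f)
β2 stroke at J2  (C1 outputs effort q/C1)
β3 stroke at I1  (I1 integral (f out))
β1 stroke at J3  (only one effort-in slot at J3)
β0 stroke at J2  (common-f at J2 fixed by 1)
β5 stroke at J1  (closing 0-jn rule on J1)

b0 stroke at J2
b1 stroke at J3
b2 stroke at J2
b3 stroke at I1
b4 stroke at Sf1
b5 stroke at J1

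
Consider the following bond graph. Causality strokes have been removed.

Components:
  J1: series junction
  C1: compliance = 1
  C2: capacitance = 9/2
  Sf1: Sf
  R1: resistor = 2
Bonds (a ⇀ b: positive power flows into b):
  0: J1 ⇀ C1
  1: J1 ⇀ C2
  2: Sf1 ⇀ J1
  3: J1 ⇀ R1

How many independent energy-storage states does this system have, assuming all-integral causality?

β2 →Sf1  (Sf1 fixes flow; stroke at Sf1)
β0 →J1  (common-f at J1 fixed by 2)
β1 →J1  (J1: bond 2 brought flow, rest push out)
β3 →J1  (J1: bond 2 brought flow, rest push out)

2  (C1, C2 all integral)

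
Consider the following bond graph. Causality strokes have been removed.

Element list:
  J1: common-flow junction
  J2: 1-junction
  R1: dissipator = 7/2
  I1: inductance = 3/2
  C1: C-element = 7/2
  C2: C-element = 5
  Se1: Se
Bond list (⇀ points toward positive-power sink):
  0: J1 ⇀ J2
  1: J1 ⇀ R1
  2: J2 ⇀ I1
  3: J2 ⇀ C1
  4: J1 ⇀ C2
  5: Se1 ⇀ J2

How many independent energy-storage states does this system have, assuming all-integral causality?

#5 stroke at J2  (Se1 fixes effort; stroke away)
#2 stroke at I1  (I1 integral (f out))
#0 stroke at J2  (common-f at J2 fixed by 2)
#3 stroke at J2  (1-jn J2 has f-setter on 2)
#1 stroke at J1  (common-f at J1 fixed by 0)
#4 stroke at J1  (J1 flow already set via bond 0)

3  (C1, C2, I1 all integral)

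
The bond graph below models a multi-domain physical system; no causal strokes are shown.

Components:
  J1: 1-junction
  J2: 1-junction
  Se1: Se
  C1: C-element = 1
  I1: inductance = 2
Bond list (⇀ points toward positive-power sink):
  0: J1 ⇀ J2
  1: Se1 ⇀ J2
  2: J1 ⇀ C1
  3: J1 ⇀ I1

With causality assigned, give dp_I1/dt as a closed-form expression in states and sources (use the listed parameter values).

bond 1 →J2  (Se1 (Se) sets effort on bond)
bond 0 →J1  (J2 needs exactly one f-in)
bond 2 →J1  (prefer integral on C1)
bond 3 →I1  (J1 needs exactly one f-in)

dp_I1/dt = E_Se1 - q_C1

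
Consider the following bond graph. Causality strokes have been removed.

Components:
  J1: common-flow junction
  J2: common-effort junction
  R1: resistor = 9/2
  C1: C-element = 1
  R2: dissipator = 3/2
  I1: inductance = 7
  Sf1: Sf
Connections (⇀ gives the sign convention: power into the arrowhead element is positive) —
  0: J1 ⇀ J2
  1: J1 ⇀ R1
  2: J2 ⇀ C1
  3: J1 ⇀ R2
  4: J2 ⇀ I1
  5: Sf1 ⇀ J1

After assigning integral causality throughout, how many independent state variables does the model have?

2  (C1, I1 all integral)

#5 →Sf1  (Sf1: flow source, stroke at near end)
#0 →J1  (1-jn J1 has f-setter on 5)
#1 →J1  (J1 flow already set via bond 5)
#3 →J1  (J1 flow already set via bond 5)
#2 →J2  (C1 integral (e out))
#4 →I1  (common-e at J2 fixed by 2)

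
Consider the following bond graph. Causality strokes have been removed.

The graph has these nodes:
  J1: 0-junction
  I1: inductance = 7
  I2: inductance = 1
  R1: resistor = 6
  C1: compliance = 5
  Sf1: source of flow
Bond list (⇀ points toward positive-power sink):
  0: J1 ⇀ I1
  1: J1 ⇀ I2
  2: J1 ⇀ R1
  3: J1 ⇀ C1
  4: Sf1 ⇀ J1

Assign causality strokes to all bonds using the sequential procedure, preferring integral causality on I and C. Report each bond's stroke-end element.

b4 stroke at Sf1  (source Sf1 imposes f)
b0 stroke at I1  (I1 outputs flow p/I1)
b1 stroke at I2  (I2: I, integral causality)
b3 stroke at J1  (prefer integral on C1)
b2 stroke at R1  (J1: bond 3 brought effort, rest push out)

β0 |I1
β1 |I2
β2 |R1
β3 |J1
β4 |Sf1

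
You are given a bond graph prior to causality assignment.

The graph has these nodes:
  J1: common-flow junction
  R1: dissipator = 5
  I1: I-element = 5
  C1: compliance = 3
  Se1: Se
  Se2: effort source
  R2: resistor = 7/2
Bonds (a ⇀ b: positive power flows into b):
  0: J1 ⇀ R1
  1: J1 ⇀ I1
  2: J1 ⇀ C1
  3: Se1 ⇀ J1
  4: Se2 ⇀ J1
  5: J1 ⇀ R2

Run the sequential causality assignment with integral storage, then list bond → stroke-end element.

β0 stroke at J1
β1 stroke at I1
β2 stroke at J1
β3 stroke at J1
β4 stroke at J1
β5 stroke at J1

β3 →J1  (Se1: effort source, stroke at far end)
β4 →J1  (Se2: effort source, stroke at far end)
β1 →I1  (I1 outputs flow p/I1)
β0 →J1  (common-f at J1 fixed by 1)
β2 →J1  (1-jn J1 has f-setter on 1)
β5 →J1  (common-f at J1 fixed by 1)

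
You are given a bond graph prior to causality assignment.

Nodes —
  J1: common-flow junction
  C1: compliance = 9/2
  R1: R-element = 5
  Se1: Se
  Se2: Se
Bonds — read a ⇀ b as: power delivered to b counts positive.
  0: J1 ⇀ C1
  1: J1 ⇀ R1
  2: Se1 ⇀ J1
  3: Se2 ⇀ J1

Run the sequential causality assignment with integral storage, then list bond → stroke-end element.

bond 2 →J1  (Se1 (Se) sets effort on bond)
bond 3 →J1  (Se2 (Se) sets effort on bond)
bond 0 →J1  (C1 integral (e out))
bond 1 →R1  (closing 1-jn rule on J1)

bond 0 stroke at J1
bond 1 stroke at R1
bond 2 stroke at J1
bond 3 stroke at J1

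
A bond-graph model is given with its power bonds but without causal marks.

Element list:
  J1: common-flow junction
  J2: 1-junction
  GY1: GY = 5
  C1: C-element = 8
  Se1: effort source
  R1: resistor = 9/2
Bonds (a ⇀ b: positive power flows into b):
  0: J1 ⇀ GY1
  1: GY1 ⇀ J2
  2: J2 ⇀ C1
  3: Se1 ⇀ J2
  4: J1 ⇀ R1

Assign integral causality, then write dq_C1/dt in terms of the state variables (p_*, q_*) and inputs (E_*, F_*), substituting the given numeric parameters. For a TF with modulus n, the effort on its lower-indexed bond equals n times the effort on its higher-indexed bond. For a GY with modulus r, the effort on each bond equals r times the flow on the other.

dq_C1/dt = 9*E_Se1/50 - 9*q_C1/400

#3 |J2  (Se1 fixes effort; stroke away)
#2 |J2  (C1 integral (e out))
#1 |GY1  (J2 needs exactly one f-in)
#0 |GY1  (through GY1, causality inverts; strokes same side of GY1)
#4 |J1  (J1: bond 0 brought flow, rest push out)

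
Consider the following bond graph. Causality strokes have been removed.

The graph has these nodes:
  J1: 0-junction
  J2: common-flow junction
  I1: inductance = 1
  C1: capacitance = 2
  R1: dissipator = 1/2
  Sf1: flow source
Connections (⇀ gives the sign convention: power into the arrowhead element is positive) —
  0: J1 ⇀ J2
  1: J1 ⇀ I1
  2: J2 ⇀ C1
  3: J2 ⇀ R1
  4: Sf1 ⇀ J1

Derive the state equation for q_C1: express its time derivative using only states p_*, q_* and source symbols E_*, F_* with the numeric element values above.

b4 stroke→Sf1  (source Sf1 imposes f)
b1 stroke→I1  (I1 outputs flow p/I1)
b0 stroke→J1  (J1: last free bond brings effort in)
b2 stroke→J2  (1-jn J2 has f-setter on 0)
b3 stroke→J2  (J2: bond 0 brought flow, rest push out)

dq_C1/dt = F_Sf1 - p_I1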